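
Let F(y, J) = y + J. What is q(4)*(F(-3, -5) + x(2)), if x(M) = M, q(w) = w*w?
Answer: -96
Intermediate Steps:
q(w) = w²
F(y, J) = J + y
q(4)*(F(-3, -5) + x(2)) = 4²*((-5 - 3) + 2) = 16*(-8 + 2) = 16*(-6) = -96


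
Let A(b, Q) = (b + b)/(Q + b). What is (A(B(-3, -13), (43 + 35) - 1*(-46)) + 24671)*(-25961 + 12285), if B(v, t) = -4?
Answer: -5060995264/15 ≈ -3.3740e+8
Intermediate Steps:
A(b, Q) = 2*b/(Q + b) (A(b, Q) = (2*b)/(Q + b) = 2*b/(Q + b))
(A(B(-3, -13), (43 + 35) - 1*(-46)) + 24671)*(-25961 + 12285) = (2*(-4)/(((43 + 35) - 1*(-46)) - 4) + 24671)*(-25961 + 12285) = (2*(-4)/((78 + 46) - 4) + 24671)*(-13676) = (2*(-4)/(124 - 4) + 24671)*(-13676) = (2*(-4)/120 + 24671)*(-13676) = (2*(-4)*(1/120) + 24671)*(-13676) = (-1/15 + 24671)*(-13676) = (370064/15)*(-13676) = -5060995264/15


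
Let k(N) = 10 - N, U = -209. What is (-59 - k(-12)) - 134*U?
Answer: 27925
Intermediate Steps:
(-59 - k(-12)) - 134*U = (-59 - (10 - 1*(-12))) - 134*(-209) = (-59 - (10 + 12)) + 28006 = (-59 - 1*22) + 28006 = (-59 - 22) + 28006 = -81 + 28006 = 27925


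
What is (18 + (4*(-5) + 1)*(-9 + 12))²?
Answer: 1521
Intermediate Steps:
(18 + (4*(-5) + 1)*(-9 + 12))² = (18 + (-20 + 1)*3)² = (18 - 19*3)² = (18 - 57)² = (-39)² = 1521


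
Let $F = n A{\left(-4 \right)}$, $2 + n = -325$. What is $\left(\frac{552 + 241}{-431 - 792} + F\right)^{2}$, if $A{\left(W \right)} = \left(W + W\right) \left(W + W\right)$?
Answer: $\frac{655141752573169}{1495729} \approx 4.3801 \cdot 10^{8}$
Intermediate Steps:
$n = -327$ ($n = -2 - 325 = -327$)
$A{\left(W \right)} = 4 W^{2}$ ($A{\left(W \right)} = 2 W 2 W = 4 W^{2}$)
$F = -20928$ ($F = - 327 \cdot 4 \left(-4\right)^{2} = - 327 \cdot 4 \cdot 16 = \left(-327\right) 64 = -20928$)
$\left(\frac{552 + 241}{-431 - 792} + F\right)^{2} = \left(\frac{552 + 241}{-431 - 792} - 20928\right)^{2} = \left(\frac{793}{-1223} - 20928\right)^{2} = \left(793 \left(- \frac{1}{1223}\right) - 20928\right)^{2} = \left(- \frac{793}{1223} - 20928\right)^{2} = \left(- \frac{25595737}{1223}\right)^{2} = \frac{655141752573169}{1495729}$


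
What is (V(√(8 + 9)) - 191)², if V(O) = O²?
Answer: 30276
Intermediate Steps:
(V(√(8 + 9)) - 191)² = ((√(8 + 9))² - 191)² = ((√17)² - 191)² = (17 - 191)² = (-174)² = 30276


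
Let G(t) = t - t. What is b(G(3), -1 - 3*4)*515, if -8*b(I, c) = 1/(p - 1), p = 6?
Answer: -103/8 ≈ -12.875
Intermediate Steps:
G(t) = 0
b(I, c) = -1/40 (b(I, c) = -1/(8*(6 - 1)) = -⅛/5 = -⅛*⅕ = -1/40)
b(G(3), -1 - 3*4)*515 = -1/40*515 = -103/8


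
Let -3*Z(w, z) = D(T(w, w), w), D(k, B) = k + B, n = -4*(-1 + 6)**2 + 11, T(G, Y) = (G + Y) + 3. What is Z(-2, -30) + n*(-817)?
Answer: 72714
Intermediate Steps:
T(G, Y) = 3 + G + Y
n = -89 (n = -4*5**2 + 11 = -4*25 + 11 = -100 + 11 = -89)
D(k, B) = B + k
Z(w, z) = -1 - w (Z(w, z) = -(w + (3 + w + w))/3 = -(w + (3 + 2*w))/3 = -(3 + 3*w)/3 = -1 - w)
Z(-2, -30) + n*(-817) = (-1 - 1*(-2)) - 89*(-817) = (-1 + 2) + 72713 = 1 + 72713 = 72714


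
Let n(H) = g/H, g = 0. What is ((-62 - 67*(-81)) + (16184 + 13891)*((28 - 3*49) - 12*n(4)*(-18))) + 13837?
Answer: -3559723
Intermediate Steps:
n(H) = 0 (n(H) = 0/H = 0)
((-62 - 67*(-81)) + (16184 + 13891)*((28 - 3*49) - 12*n(4)*(-18))) + 13837 = ((-62 - 67*(-81)) + (16184 + 13891)*((28 - 3*49) - 12*0*(-18))) + 13837 = ((-62 + 5427) + 30075*((28 - 147) + 0*(-18))) + 13837 = (5365 + 30075*(-119 + 0)) + 13837 = (5365 + 30075*(-119)) + 13837 = (5365 - 3578925) + 13837 = -3573560 + 13837 = -3559723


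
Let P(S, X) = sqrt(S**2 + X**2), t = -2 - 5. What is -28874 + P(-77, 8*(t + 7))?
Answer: -28797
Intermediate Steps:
t = -7
-28874 + P(-77, 8*(t + 7)) = -28874 + sqrt((-77)**2 + (8*(-7 + 7))**2) = -28874 + sqrt(5929 + (8*0)**2) = -28874 + sqrt(5929 + 0**2) = -28874 + sqrt(5929 + 0) = -28874 + sqrt(5929) = -28874 + 77 = -28797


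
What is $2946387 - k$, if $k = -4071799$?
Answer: $7018186$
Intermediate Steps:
$2946387 - k = 2946387 - -4071799 = 2946387 + 4071799 = 7018186$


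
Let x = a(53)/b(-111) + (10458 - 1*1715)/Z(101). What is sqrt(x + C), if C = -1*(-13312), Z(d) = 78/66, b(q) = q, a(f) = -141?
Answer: 2*sqrt(1197940601)/481 ≈ 143.91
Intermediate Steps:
Z(d) = 13/11 (Z(d) = 78*(1/66) = 13/11)
C = 13312
x = 3559012/481 (x = -141/(-111) + (10458 - 1*1715)/(13/11) = -141*(-1/111) + (10458 - 1715)*(11/13) = 47/37 + 8743*(11/13) = 47/37 + 96173/13 = 3559012/481 ≈ 7399.2)
sqrt(x + C) = sqrt(3559012/481 + 13312) = sqrt(9962084/481) = 2*sqrt(1197940601)/481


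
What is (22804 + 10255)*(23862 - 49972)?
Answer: -863170490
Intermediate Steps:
(22804 + 10255)*(23862 - 49972) = 33059*(-26110) = -863170490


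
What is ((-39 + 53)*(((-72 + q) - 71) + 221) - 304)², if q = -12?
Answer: 384400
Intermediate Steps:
((-39 + 53)*(((-72 + q) - 71) + 221) - 304)² = ((-39 + 53)*(((-72 - 12) - 71) + 221) - 304)² = (14*((-84 - 71) + 221) - 304)² = (14*(-155 + 221) - 304)² = (14*66 - 304)² = (924 - 304)² = 620² = 384400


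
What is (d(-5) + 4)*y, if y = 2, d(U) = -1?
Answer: 6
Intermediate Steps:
(d(-5) + 4)*y = (-1 + 4)*2 = 3*2 = 6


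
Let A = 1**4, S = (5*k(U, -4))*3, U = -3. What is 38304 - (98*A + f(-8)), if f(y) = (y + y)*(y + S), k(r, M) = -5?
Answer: 36878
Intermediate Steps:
S = -75 (S = (5*(-5))*3 = -25*3 = -75)
A = 1
f(y) = 2*y*(-75 + y) (f(y) = (y + y)*(y - 75) = (2*y)*(-75 + y) = 2*y*(-75 + y))
38304 - (98*A + f(-8)) = 38304 - (98*1 + 2*(-8)*(-75 - 8)) = 38304 - (98 + 2*(-8)*(-83)) = 38304 - (98 + 1328) = 38304 - 1*1426 = 38304 - 1426 = 36878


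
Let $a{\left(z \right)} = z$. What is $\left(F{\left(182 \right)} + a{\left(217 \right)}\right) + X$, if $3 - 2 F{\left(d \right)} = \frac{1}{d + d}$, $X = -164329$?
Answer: $- \frac{119472445}{728} \approx -1.6411 \cdot 10^{5}$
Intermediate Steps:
$F{\left(d \right)} = \frac{3}{2} - \frac{1}{4 d}$ ($F{\left(d \right)} = \frac{3}{2} - \frac{1}{2 \left(d + d\right)} = \frac{3}{2} - \frac{1}{2 \cdot 2 d} = \frac{3}{2} - \frac{\frac{1}{2} \frac{1}{d}}{2} = \frac{3}{2} - \frac{1}{4 d}$)
$\left(F{\left(182 \right)} + a{\left(217 \right)}\right) + X = \left(\frac{-1 + 6 \cdot 182}{4 \cdot 182} + 217\right) - 164329 = \left(\frac{1}{4} \cdot \frac{1}{182} \left(-1 + 1092\right) + 217\right) - 164329 = \left(\frac{1}{4} \cdot \frac{1}{182} \cdot 1091 + 217\right) - 164329 = \left(\frac{1091}{728} + 217\right) - 164329 = \frac{159067}{728} - 164329 = - \frac{119472445}{728}$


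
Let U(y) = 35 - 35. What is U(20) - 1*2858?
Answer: -2858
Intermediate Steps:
U(y) = 0
U(20) - 1*2858 = 0 - 1*2858 = 0 - 2858 = -2858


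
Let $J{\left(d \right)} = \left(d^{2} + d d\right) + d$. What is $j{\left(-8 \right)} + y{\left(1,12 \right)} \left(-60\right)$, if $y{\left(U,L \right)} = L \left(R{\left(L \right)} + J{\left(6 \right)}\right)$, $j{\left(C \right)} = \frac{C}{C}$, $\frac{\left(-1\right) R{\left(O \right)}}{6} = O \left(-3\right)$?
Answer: $-211679$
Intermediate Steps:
$J{\left(d \right)} = d + 2 d^{2}$ ($J{\left(d \right)} = \left(d^{2} + d^{2}\right) + d = 2 d^{2} + d = d + 2 d^{2}$)
$R{\left(O \right)} = 18 O$ ($R{\left(O \right)} = - 6 O \left(-3\right) = - 6 \left(- 3 O\right) = 18 O$)
$j{\left(C \right)} = 1$
$y{\left(U,L \right)} = L \left(78 + 18 L\right)$ ($y{\left(U,L \right)} = L \left(18 L + 6 \left(1 + 2 \cdot 6\right)\right) = L \left(18 L + 6 \left(1 + 12\right)\right) = L \left(18 L + 6 \cdot 13\right) = L \left(18 L + 78\right) = L \left(78 + 18 L\right)$)
$j{\left(-8 \right)} + y{\left(1,12 \right)} \left(-60\right) = 1 + 6 \cdot 12 \left(13 + 3 \cdot 12\right) \left(-60\right) = 1 + 6 \cdot 12 \left(13 + 36\right) \left(-60\right) = 1 + 6 \cdot 12 \cdot 49 \left(-60\right) = 1 + 3528 \left(-60\right) = 1 - 211680 = -211679$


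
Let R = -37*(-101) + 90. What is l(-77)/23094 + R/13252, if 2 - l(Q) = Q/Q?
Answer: 44196995/153020844 ≈ 0.28883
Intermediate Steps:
R = 3827 (R = 3737 + 90 = 3827)
l(Q) = 1 (l(Q) = 2 - Q/Q = 2 - 1*1 = 2 - 1 = 1)
l(-77)/23094 + R/13252 = 1/23094 + 3827/13252 = 44196995/153020844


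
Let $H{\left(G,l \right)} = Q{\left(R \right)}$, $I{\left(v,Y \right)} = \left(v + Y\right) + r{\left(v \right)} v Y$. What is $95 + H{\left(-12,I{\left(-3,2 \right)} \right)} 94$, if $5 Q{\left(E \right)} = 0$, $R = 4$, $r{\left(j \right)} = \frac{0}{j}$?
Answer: $95$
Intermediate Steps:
$r{\left(j \right)} = 0$
$I{\left(v,Y \right)} = Y + v$ ($I{\left(v,Y \right)} = \left(v + Y\right) + 0 v Y = \left(Y + v\right) + 0 Y = \left(Y + v\right) + 0 = Y + v$)
$Q{\left(E \right)} = 0$ ($Q{\left(E \right)} = \frac{1}{5} \cdot 0 = 0$)
$H{\left(G,l \right)} = 0$
$95 + H{\left(-12,I{\left(-3,2 \right)} \right)} 94 = 95 + 0 \cdot 94 = 95 + 0 = 95$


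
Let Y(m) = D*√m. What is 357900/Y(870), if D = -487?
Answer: -11930*√870/14123 ≈ -24.916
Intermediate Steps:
Y(m) = -487*√m
357900/Y(870) = 357900/((-487*√870)) = 357900*(-√870/423690) = -11930*√870/14123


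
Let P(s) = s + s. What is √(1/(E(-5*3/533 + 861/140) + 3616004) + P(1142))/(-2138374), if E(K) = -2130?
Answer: -3*√3314359422346962/7727814200876 ≈ -2.2349e-5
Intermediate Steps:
P(s) = 2*s
√(1/(E(-5*3/533 + 861/140) + 3616004) + P(1142))/(-2138374) = √(1/(-2130 + 3616004) + 2*1142)/(-2138374) = √(1/3613874 + 2284)*(-1/2138374) = √(8254088217/3613874)*(-1/2138374) = (3*√3314359422346962/3613874)*(-1/2138374) = -3*√3314359422346962/7727814200876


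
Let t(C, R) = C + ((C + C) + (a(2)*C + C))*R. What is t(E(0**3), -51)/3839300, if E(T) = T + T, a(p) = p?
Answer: 0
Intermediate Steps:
E(T) = 2*T
t(C, R) = C + 5*C*R (t(C, R) = C + ((C + C) + (2*C + C))*R = C + (2*C + 3*C)*R = C + (5*C)*R = C + 5*C*R)
t(E(0**3), -51)/3839300 = ((2*0**3)*(1 + 5*(-51)))/3839300 = ((2*0)*(1 - 255))*(1/3839300) = (0*(-254))*(1/3839300) = 0*(1/3839300) = 0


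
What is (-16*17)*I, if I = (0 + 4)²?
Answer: -4352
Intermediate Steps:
I = 16 (I = 4² = 16)
(-16*17)*I = -16*17*16 = -272*16 = -4352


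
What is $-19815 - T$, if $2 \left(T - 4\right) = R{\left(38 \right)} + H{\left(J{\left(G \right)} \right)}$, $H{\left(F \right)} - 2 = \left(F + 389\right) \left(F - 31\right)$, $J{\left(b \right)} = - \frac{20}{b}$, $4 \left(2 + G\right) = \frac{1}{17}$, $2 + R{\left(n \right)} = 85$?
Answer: $- \frac{11435096}{729} \approx -15686.0$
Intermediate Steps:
$R{\left(n \right)} = 83$ ($R{\left(n \right)} = -2 + 85 = 83$)
$G = - \frac{135}{68}$ ($G = -2 + \frac{1}{4 \cdot 17} = -2 + \frac{1}{4} \cdot \frac{1}{17} = -2 + \frac{1}{68} = - \frac{135}{68} \approx -1.9853$)
$H{\left(F \right)} = 2 + \left(-31 + F\right) \left(389 + F\right)$ ($H{\left(F \right)} = 2 + \left(F + 389\right) \left(F - 31\right) = 2 + \left(389 + F\right) \left(-31 + F\right) = 2 + \left(-31 + F\right) \left(389 + F\right)$)
$T = - \frac{3010039}{729}$ ($T = 4 + \frac{83 + \left(-12057 + \left(- \frac{20}{- \frac{135}{68}}\right)^{2} + 358 \left(- \frac{20}{- \frac{135}{68}}\right)\right)}{2} = 4 + \frac{83 + \left(-12057 + \left(\left(-20\right) \left(- \frac{68}{135}\right)\right)^{2} + 358 \left(\left(-20\right) \left(- \frac{68}{135}\right)\right)\right)}{2} = 4 + \frac{83 + \left(-12057 + \left(\frac{272}{27}\right)^{2} + 358 \cdot \frac{272}{27}\right)}{2} = 4 + \frac{83 + \left(-12057 + \frac{73984}{729} + \frac{97376}{27}\right)}{2} = 4 + \frac{83 - \frac{6086417}{729}}{2} = 4 + \frac{1}{2} \left(- \frac{6025910}{729}\right) = 4 - \frac{3012955}{729} = - \frac{3010039}{729} \approx -4129.0$)
$-19815 - T = -19815 - - \frac{3010039}{729} = -19815 + \frac{3010039}{729} = - \frac{11435096}{729}$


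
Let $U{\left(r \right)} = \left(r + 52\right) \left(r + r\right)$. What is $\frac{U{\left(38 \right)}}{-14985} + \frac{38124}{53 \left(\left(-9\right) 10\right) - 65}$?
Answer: $- \frac{13430212}{1610055} \approx -8.3415$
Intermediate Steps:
$U{\left(r \right)} = 2 r \left(52 + r\right)$ ($U{\left(r \right)} = \left(52 + r\right) 2 r = 2 r \left(52 + r\right)$)
$\frac{U{\left(38 \right)}}{-14985} + \frac{38124}{53 \left(\left(-9\right) 10\right) - 65} = \frac{2 \cdot 38 \left(52 + 38\right)}{-14985} + \frac{38124}{53 \left(\left(-9\right) 10\right) - 65} = 2 \cdot 38 \cdot 90 \left(- \frac{1}{14985}\right) + \frac{38124}{53 \left(-90\right) - 65} = 6840 \left(- \frac{1}{14985}\right) + \frac{38124}{-4770 - 65} = - \frac{152}{333} + \frac{38124}{-4835} = - \frac{152}{333} + 38124 \left(- \frac{1}{4835}\right) = - \frac{152}{333} - \frac{38124}{4835} = - \frac{13430212}{1610055}$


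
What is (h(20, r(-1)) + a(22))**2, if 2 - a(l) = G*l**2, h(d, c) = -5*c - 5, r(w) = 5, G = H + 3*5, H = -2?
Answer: 39942400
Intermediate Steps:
G = 13 (G = -2 + 3*5 = -2 + 15 = 13)
h(d, c) = -5 - 5*c
a(l) = 2 - 13*l**2
(h(20, r(-1)) + a(22))**2 = ((-5 - 5*5) + (2 - 13*22**2))**2 = ((-5 - 25) + (2 - 13*484))**2 = (-30 + (2 - 6292))**2 = (-30 - 6290)**2 = (-6320)**2 = 39942400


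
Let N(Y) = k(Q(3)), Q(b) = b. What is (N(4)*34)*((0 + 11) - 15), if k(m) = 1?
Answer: -136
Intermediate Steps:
N(Y) = 1
(N(4)*34)*((0 + 11) - 15) = (1*34)*((0 + 11) - 15) = 34*(11 - 15) = 34*(-4) = -136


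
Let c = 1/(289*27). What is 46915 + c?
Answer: 366077746/7803 ≈ 46915.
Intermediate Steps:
c = 1/7803 ≈ 0.00012816
46915 + c = 46915 + 1/7803 = 366077746/7803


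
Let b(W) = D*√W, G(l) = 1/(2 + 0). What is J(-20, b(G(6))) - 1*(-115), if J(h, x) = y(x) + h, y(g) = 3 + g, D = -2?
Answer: 98 - √2 ≈ 96.586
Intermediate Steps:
G(l) = ½ (G(l) = 1/2 = ½)
b(W) = -2*√W
J(h, x) = 3 + h + x (J(h, x) = (3 + x) + h = 3 + h + x)
J(-20, b(G(6))) - 1*(-115) = (3 - 20 - √2) - 1*(-115) = (3 - 20 - √2) + 115 = (-17 - √2) + 115 = 98 - √2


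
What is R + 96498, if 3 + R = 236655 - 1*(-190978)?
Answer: 524128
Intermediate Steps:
R = 427630 (R = -3 + (236655 - 1*(-190978)) = -3 + (236655 + 190978) = -3 + 427633 = 427630)
R + 96498 = 427630 + 96498 = 524128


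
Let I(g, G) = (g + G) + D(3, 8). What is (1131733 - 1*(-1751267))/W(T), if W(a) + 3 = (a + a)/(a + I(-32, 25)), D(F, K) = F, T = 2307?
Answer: -442636600/153 ≈ -2.8930e+6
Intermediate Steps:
I(g, G) = 3 + G + g (I(g, G) = (g + G) + 3 = (G + g) + 3 = 3 + G + g)
W(a) = -3 + 2*a/(-4 + a) (W(a) = -3 + (a + a)/(a + (3 + 25 - 32)) = -3 + (2*a)/(a - 4) = -3 + (2*a)/(-4 + a) = -3 + 2*a/(-4 + a))
(1131733 - 1*(-1751267))/W(T) = (1131733 - 1*(-1751267))/(((12 - 1*2307)/(-4 + 2307))) = (1131733 + 1751267)/(((12 - 2307)/2303)) = 2883000/(((1/2303)*(-2295))) = 2883000/(-2295/2303) = 2883000*(-2303/2295) = -442636600/153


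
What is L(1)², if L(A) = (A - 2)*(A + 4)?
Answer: 25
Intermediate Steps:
L(A) = (-2 + A)*(4 + A)
L(1)² = (-8 + 1² + 2*1)² = (-8 + 1 + 2)² = (-5)² = 25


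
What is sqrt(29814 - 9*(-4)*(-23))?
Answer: sqrt(28986) ≈ 170.25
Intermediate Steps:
sqrt(29814 - 9*(-4)*(-23)) = sqrt(29814 + 36*(-23)) = sqrt(29814 - 828) = sqrt(28986)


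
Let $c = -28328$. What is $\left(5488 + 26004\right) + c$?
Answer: $3164$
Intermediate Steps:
$\left(5488 + 26004\right) + c = \left(5488 + 26004\right) - 28328 = 31492 - 28328 = 3164$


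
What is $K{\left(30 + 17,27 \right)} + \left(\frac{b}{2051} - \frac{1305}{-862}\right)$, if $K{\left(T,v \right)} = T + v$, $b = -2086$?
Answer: $\frac{18815373}{252566} \approx 74.497$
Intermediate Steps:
$K{\left(30 + 17,27 \right)} + \left(\frac{b}{2051} - \frac{1305}{-862}\right) = \left(\left(30 + 17\right) + 27\right) - \left(- \frac{1305}{862} + \frac{298}{293}\right) = \left(47 + 27\right) - - \frac{125489}{252566} = 74 + \left(- \frac{298}{293} + \frac{1305}{862}\right) = 74 + \frac{125489}{252566} = \frac{18815373}{252566}$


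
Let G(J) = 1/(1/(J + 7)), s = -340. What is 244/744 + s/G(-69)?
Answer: 1081/186 ≈ 5.8118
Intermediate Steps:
G(J) = 7 + J (G(J) = 1/(1/(7 + J)) = 7 + J)
244/744 + s/G(-69) = 244/744 - 340/(7 - 69) = 244*(1/744) - 340/(-62) = 61/186 - 340*(-1/62) = 61/186 + 170/31 = 1081/186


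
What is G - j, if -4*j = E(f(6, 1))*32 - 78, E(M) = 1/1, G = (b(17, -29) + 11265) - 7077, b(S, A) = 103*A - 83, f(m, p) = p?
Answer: 2213/2 ≈ 1106.5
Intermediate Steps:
b(S, A) = -83 + 103*A
G = 1118 (G = ((-83 + 103*(-29)) + 11265) - 7077 = ((-83 - 2987) + 11265) - 7077 = (-3070 + 11265) - 7077 = 8195 - 7077 = 1118)
E(M) = 1
j = 23/2 (j = -(1*32 - 78)/4 = -(32 - 78)/4 = -¼*(-46) = 23/2 ≈ 11.500)
G - j = 1118 - 1*23/2 = 1118 - 23/2 = 2213/2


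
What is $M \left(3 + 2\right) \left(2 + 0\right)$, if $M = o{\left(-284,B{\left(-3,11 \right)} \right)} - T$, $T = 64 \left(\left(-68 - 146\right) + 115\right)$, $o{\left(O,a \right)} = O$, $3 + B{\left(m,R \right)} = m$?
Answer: $60520$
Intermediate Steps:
$B{\left(m,R \right)} = -3 + m$
$T = -6336$ ($T = 64 \left(-214 + 115\right) = 64 \left(-99\right) = -6336$)
$M = 6052$ ($M = -284 - -6336 = -284 + 6336 = 6052$)
$M \left(3 + 2\right) \left(2 + 0\right) = 6052 \left(3 + 2\right) \left(2 + 0\right) = 6052 \cdot 5 \cdot 2 = 6052 \cdot 10 = 60520$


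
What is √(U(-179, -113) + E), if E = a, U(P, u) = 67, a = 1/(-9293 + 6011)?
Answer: √721688826/3282 ≈ 8.1853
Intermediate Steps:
a = -1/3282 (a = 1/(-3282) = -1/3282 ≈ -0.00030469)
E = -1/3282 ≈ -0.00030469
√(U(-179, -113) + E) = √(67 - 1/3282) = √(219893/3282) = √721688826/3282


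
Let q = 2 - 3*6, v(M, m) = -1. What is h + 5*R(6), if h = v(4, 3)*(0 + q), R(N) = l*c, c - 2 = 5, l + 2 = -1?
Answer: -89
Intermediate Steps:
l = -3 (l = -2 - 1 = -3)
c = 7 (c = 2 + 5 = 7)
q = -16 (q = 2 - 18 = -16)
R(N) = -21 (R(N) = -3*7 = -21)
h = 16 (h = -(0 - 16) = -1*(-16) = 16)
h + 5*R(6) = 16 + 5*(-21) = 16 - 105 = -89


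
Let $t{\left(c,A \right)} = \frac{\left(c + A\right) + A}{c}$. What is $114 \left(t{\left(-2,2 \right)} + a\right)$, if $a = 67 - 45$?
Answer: $2394$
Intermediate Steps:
$t{\left(c,A \right)} = \frac{c + 2 A}{c}$ ($t{\left(c,A \right)} = \frac{\left(A + c\right) + A}{c} = \frac{c + 2 A}{c}$)
$a = 22$
$114 \left(t{\left(-2,2 \right)} + a\right) = 114 \left(\frac{-2 + 2 \cdot 2}{-2} + 22\right) = 114 \left(- \frac{-2 + 4}{2} + 22\right) = 114 \left(\left(- \frac{1}{2}\right) 2 + 22\right) = 114 \left(-1 + 22\right) = 114 \cdot 21 = 2394$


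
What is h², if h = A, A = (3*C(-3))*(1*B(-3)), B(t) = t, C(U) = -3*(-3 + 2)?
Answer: 729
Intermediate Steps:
C(U) = 3 (C(U) = -3*(-1) = 3)
A = -27 (A = (3*3)*(1*(-3)) = 9*(-3) = -27)
h = -27
h² = (-27)² = 729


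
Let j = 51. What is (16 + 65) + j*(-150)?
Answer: -7569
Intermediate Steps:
(16 + 65) + j*(-150) = (16 + 65) + 51*(-150) = 81 - 7650 = -7569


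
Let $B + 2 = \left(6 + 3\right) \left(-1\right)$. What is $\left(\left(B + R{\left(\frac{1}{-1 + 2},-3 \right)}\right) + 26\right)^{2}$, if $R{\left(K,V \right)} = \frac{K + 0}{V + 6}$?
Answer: $\frac{2116}{9} \approx 235.11$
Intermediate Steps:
$B = -11$ ($B = -2 + \left(6 + 3\right) \left(-1\right) = -2 + 9 \left(-1\right) = -2 - 9 = -11$)
$R{\left(K,V \right)} = \frac{K}{6 + V}$
$\left(\left(B + R{\left(\frac{1}{-1 + 2},-3 \right)}\right) + 26\right)^{2} = \left(\left(-11 + \frac{1}{\left(-1 + 2\right) \left(6 - 3\right)}\right) + 26\right)^{2} = \left(\left(-11 + \frac{1}{1 \cdot 3}\right) + 26\right)^{2} = \left(\left(-11 + 1 \cdot \frac{1}{3}\right) + 26\right)^{2} = \left(\left(-11 + \frac{1}{3}\right) + 26\right)^{2} = \left(- \frac{32}{3} + 26\right)^{2} = \left(\frac{46}{3}\right)^{2} = \frac{2116}{9}$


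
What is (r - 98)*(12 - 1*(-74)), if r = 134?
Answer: 3096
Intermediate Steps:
(r - 98)*(12 - 1*(-74)) = (134 - 98)*(12 - 1*(-74)) = 36*(12 + 74) = 36*86 = 3096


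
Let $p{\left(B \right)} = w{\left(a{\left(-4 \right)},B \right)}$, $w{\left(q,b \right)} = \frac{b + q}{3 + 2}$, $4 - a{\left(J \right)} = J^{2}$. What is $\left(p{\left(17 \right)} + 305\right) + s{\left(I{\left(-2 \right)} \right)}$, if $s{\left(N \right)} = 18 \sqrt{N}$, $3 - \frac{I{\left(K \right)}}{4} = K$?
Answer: $306 + 36 \sqrt{5} \approx 386.5$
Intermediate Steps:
$I{\left(K \right)} = 12 - 4 K$
$a{\left(J \right)} = 4 - J^{2}$
$w{\left(q,b \right)} = \frac{b}{5} + \frac{q}{5}$ ($w{\left(q,b \right)} = \frac{b + q}{5} = \left(b + q\right) \frac{1}{5} = \frac{b}{5} + \frac{q}{5}$)
$p{\left(B \right)} = - \frac{12}{5} + \frac{B}{5}$ ($p{\left(B \right)} = \frac{B}{5} + \frac{4 - \left(-4\right)^{2}}{5} = \frac{B}{5} + \frac{4 - 16}{5} = \frac{B}{5} + \frac{1}{5} \left(-12\right) = \frac{B}{5} - \frac{12}{5} = - \frac{12}{5} + \frac{B}{5}$)
$\left(p{\left(17 \right)} + 305\right) + s{\left(I{\left(-2 \right)} \right)} = \left(\left(- \frac{12}{5} + \frac{1}{5} \cdot 17\right) + 305\right) + 18 \sqrt{12 - -8} = \left(\left(- \frac{12}{5} + \frac{17}{5}\right) + 305\right) + 18 \sqrt{12 + 8} = \left(1 + 305\right) + 18 \sqrt{20} = 306 + 18 \cdot 2 \sqrt{5} = 306 + 36 \sqrt{5}$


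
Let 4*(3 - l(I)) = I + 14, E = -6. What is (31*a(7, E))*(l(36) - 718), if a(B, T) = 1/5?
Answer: -9021/2 ≈ -4510.5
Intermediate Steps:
a(B, T) = ⅕
l(I) = -½ - I/4 (l(I) = 3 - (I + 14)/4 = 3 - (14 + I)/4 = 3 + (-7/2 - I/4) = -½ - I/4)
(31*a(7, E))*(l(36) - 718) = (31*(⅕))*((-½ - ¼*36) - 718) = 31*((-½ - 9) - 718)/5 = 31*(-19/2 - 718)/5 = (31/5)*(-1455/2) = -9021/2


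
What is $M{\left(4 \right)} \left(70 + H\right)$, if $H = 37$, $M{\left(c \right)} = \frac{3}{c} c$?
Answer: $321$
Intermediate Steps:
$M{\left(c \right)} = 3$
$M{\left(4 \right)} \left(70 + H\right) = 3 \left(70 + 37\right) = 3 \cdot 107 = 321$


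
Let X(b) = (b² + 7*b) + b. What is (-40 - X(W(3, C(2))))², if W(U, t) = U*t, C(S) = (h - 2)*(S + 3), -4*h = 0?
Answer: 490000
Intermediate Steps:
h = 0 (h = -¼*0 = 0)
C(S) = -6 - 2*S (C(S) = (0 - 2)*(S + 3) = -2*(3 + S) = -6 - 2*S)
X(b) = b² + 8*b
(-40 - X(W(3, C(2))))² = (-40 - 3*(-6 - 2*2)*(8 + 3*(-6 - 2*2)))² = (-40 - 3*(-6 - 4)*(8 + 3*(-6 - 4)))² = (-40 - 3*(-10)*(8 + 3*(-10)))² = (-40 - (-30)*(8 - 30))² = (-40 - (-30)*(-22))² = (-40 - 1*660)² = (-40 - 660)² = (-700)² = 490000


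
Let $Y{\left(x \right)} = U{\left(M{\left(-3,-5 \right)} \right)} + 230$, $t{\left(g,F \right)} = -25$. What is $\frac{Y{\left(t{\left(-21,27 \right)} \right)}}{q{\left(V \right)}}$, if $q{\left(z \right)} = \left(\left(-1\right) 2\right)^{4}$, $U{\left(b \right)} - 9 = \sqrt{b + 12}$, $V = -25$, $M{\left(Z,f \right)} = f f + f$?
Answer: $\frac{239}{16} + \frac{\sqrt{2}}{4} \approx 15.291$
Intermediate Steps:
$M{\left(Z,f \right)} = f + f^{2}$ ($M{\left(Z,f \right)} = f^{2} + f = f + f^{2}$)
$U{\left(b \right)} = 9 + \sqrt{12 + b}$ ($U{\left(b \right)} = 9 + \sqrt{b + 12} = 9 + \sqrt{12 + b}$)
$Y{\left(x \right)} = 239 + 4 \sqrt{2}$ ($Y{\left(x \right)} = \left(9 + \sqrt{12 - 5 \left(1 - 5\right)}\right) + 230 = \left(9 + \sqrt{12 - -20}\right) + 230 = \left(9 + \sqrt{12 + 20}\right) + 230 = \left(9 + \sqrt{32}\right) + 230 = \left(9 + 4 \sqrt{2}\right) + 230 = 239 + 4 \sqrt{2}$)
$q{\left(z \right)} = 16$ ($q{\left(z \right)} = \left(-2\right)^{4} = 16$)
$\frac{Y{\left(t{\left(-21,27 \right)} \right)}}{q{\left(V \right)}} = \frac{239 + 4 \sqrt{2}}{16} = \left(239 + 4 \sqrt{2}\right) \frac{1}{16} = \frac{239}{16} + \frac{\sqrt{2}}{4}$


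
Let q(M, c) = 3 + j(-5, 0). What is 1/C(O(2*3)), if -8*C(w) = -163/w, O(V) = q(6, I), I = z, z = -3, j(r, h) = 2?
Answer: 40/163 ≈ 0.24540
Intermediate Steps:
I = -3
q(M, c) = 5 (q(M, c) = 3 + 2 = 5)
O(V) = 5
C(w) = 163/(8*w) (C(w) = -(-163)/(8*w) = 163/(8*w))
1/C(O(2*3)) = 1/((163/8)/5) = 1/((163/8)*(⅕)) = 1/(163/40) = 40/163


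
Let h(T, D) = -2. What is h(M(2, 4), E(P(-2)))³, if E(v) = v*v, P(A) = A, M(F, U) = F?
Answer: -8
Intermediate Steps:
E(v) = v²
h(M(2, 4), E(P(-2)))³ = (-2)³ = -8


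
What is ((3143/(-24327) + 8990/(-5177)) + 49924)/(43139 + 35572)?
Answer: 202814112005/319772016999 ≈ 0.63425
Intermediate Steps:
((3143/(-24327) + 8990/(-5177)) + 49924)/(43139 + 35572) = ((3143*(-1/24327) + 8990*(-1/5177)) + 49924)/78711 = ((-3143/24327 - 290/167) + 49924)*(1/78711) = (-7579711/4062609 + 49924)*(1/78711) = (202814112005/4062609)*(1/78711) = 202814112005/319772016999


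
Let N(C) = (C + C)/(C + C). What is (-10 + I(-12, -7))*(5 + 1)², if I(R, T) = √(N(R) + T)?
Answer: -360 + 36*I*√6 ≈ -360.0 + 88.182*I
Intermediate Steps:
N(C) = 1 (N(C) = (2*C)/((2*C)) = (2*C)*(1/(2*C)) = 1)
I(R, T) = √(1 + T)
(-10 + I(-12, -7))*(5 + 1)² = (-10 + √(1 - 7))*(5 + 1)² = (-10 + √(-6))*6² = (-10 + I*√6)*36 = -360 + 36*I*√6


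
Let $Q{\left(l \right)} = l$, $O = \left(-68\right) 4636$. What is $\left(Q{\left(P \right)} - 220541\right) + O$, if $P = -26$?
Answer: $-535815$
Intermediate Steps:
$O = -315248$
$\left(Q{\left(P \right)} - 220541\right) + O = \left(-26 - 220541\right) - 315248 = -220567 - 315248 = -535815$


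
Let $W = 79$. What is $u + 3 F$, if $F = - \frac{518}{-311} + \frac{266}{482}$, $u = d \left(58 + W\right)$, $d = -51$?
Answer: $- \frac{523184034}{74951} \approx -6980.3$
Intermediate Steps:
$u = -6987$ ($u = - 51 \left(58 + 79\right) = \left(-51\right) 137 = -6987$)
$F = \frac{166201}{74951}$ ($F = \left(-518\right) \left(- \frac{1}{311}\right) + 266 \cdot \frac{1}{482} = \frac{518}{311} + \frac{133}{241} = \frac{166201}{74951} \approx 2.2175$)
$u + 3 F = -6987 + 3 \cdot \frac{166201}{74951} = -6987 + \frac{498603}{74951} = - \frac{523184034}{74951}$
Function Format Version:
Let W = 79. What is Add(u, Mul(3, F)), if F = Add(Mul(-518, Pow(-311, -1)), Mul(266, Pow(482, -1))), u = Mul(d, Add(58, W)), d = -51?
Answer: Rational(-523184034, 74951) ≈ -6980.3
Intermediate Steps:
u = -6987 (u = Mul(-51, Add(58, 79)) = Mul(-51, 137) = -6987)
F = Rational(166201, 74951) (F = Add(Mul(-518, Rational(-1, 311)), Mul(266, Rational(1, 482))) = Add(Rational(518, 311), Rational(133, 241)) = Rational(166201, 74951) ≈ 2.2175)
Add(u, Mul(3, F)) = Add(-6987, Mul(3, Rational(166201, 74951))) = Add(-6987, Rational(498603, 74951)) = Rational(-523184034, 74951)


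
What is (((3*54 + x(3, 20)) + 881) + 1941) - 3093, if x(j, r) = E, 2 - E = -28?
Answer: -79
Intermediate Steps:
E = 30 (E = 2 - 1*(-28) = 2 + 28 = 30)
x(j, r) = 30
(((3*54 + x(3, 20)) + 881) + 1941) - 3093 = (((3*54 + 30) + 881) + 1941) - 3093 = (((162 + 30) + 881) + 1941) - 3093 = ((192 + 881) + 1941) - 3093 = (1073 + 1941) - 3093 = 3014 - 3093 = -79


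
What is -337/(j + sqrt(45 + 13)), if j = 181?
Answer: -60997/32703 + 337*sqrt(58)/32703 ≈ -1.7867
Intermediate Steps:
-337/(j + sqrt(45 + 13)) = -337/(181 + sqrt(45 + 13)) = -337/(181 + sqrt(58))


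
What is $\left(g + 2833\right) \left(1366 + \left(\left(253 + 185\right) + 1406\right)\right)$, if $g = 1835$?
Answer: $14984280$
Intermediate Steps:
$\left(g + 2833\right) \left(1366 + \left(\left(253 + 185\right) + 1406\right)\right) = \left(1835 + 2833\right) \left(1366 + \left(\left(253 + 185\right) + 1406\right)\right) = 4668 \left(1366 + \left(438 + 1406\right)\right) = 4668 \left(1366 + 1844\right) = 4668 \cdot 3210 = 14984280$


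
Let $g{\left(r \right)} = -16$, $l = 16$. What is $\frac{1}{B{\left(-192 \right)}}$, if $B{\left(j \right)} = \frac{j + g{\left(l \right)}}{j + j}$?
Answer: $\frac{24}{13} \approx 1.8462$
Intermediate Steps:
$B{\left(j \right)} = \frac{-16 + j}{2 j}$ ($B{\left(j \right)} = \frac{j - 16}{j + j} = \frac{-16 + j}{2 j}$)
$\frac{1}{B{\left(-192 \right)}} = \frac{1}{\frac{1}{2} \frac{1}{-192} \left(-16 - 192\right)} = \frac{1}{\frac{1}{2} \left(- \frac{1}{192}\right) \left(-208\right)} = \frac{1}{\frac{13}{24}} = \frac{24}{13}$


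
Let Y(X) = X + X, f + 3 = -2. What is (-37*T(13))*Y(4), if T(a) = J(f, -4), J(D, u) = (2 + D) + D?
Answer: 2368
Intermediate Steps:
f = -5 (f = -3 - 2 = -5)
J(D, u) = 2 + 2*D
Y(X) = 2*X
T(a) = -8 (T(a) = 2 + 2*(-5) = 2 - 10 = -8)
(-37*T(13))*Y(4) = (-37*(-8))*(2*4) = 296*8 = 2368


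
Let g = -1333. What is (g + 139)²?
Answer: 1425636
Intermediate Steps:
(g + 139)² = (-1333 + 139)² = (-1194)² = 1425636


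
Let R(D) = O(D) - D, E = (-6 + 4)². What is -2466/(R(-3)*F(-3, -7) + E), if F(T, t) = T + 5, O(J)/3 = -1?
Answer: -1233/2 ≈ -616.50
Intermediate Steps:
O(J) = -3 (O(J) = 3*(-1) = -3)
F(T, t) = 5 + T
E = 4 (E = (-2)² = 4)
R(D) = -3 - D
-2466/(R(-3)*F(-3, -7) + E) = -2466/((-3 - 1*(-3))*(5 - 3) + 4) = -2466/((-3 + 3)*2 + 4) = -2466/(0*2 + 4) = -2466/(0 + 4) = -2466/4 = -2466*¼ = -1233/2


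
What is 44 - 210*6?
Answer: -1216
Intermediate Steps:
44 - 210*6 = 44 - 42*30 = 44 - 1260 = -1216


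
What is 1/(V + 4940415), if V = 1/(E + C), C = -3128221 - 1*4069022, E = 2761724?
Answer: 4435519/21913304600384 ≈ 2.0241e-7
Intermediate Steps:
C = -7197243 (C = -3128221 - 4069022 = -7197243)
V = -1/4435519 (V = 1/(2761724 - 7197243) = 1/(-4435519) = -1/4435519 ≈ -2.2545e-7)
1/(V + 4940415) = 1/(-1/4435519 + 4940415) = 1/(21913304600384/4435519) = 4435519/21913304600384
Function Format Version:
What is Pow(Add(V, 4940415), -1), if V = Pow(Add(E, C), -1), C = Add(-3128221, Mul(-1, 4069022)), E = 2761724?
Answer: Rational(4435519, 21913304600384) ≈ 2.0241e-7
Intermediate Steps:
C = -7197243 (C = Add(-3128221, -4069022) = -7197243)
V = Rational(-1, 4435519) (V = Pow(Add(2761724, -7197243), -1) = Pow(-4435519, -1) = Rational(-1, 4435519) ≈ -2.2545e-7)
Pow(Add(V, 4940415), -1) = Pow(Add(Rational(-1, 4435519), 4940415), -1) = Pow(Rational(21913304600384, 4435519), -1) = Rational(4435519, 21913304600384)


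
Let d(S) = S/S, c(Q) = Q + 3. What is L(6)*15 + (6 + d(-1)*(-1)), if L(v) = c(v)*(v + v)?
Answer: 1625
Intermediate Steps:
c(Q) = 3 + Q
d(S) = 1
L(v) = 2*v*(3 + v) (L(v) = (3 + v)*(v + v) = (3 + v)*(2*v) = 2*v*(3 + v))
L(6)*15 + (6 + d(-1)*(-1)) = (2*6*(3 + 6))*15 + (6 + 1*(-1)) = (2*6*9)*15 + (6 - 1) = 108*15 + 5 = 1620 + 5 = 1625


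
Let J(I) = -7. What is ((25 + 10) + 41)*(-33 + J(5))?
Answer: -3040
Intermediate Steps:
((25 + 10) + 41)*(-33 + J(5)) = ((25 + 10) + 41)*(-33 - 7) = (35 + 41)*(-40) = 76*(-40) = -3040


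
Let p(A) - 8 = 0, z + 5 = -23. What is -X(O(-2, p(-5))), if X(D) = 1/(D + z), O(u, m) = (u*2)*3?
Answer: 1/40 ≈ 0.025000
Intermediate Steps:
z = -28 (z = -5 - 23 = -28)
p(A) = 8 (p(A) = 8 + 0 = 8)
O(u, m) = 6*u (O(u, m) = (2*u)*3 = 6*u)
X(D) = 1/(-28 + D) (X(D) = 1/(D - 28) = 1/(-28 + D))
-X(O(-2, p(-5))) = -1/(-28 + 6*(-2)) = -1/(-28 - 12) = -1/(-40) = -1*(-1/40) = 1/40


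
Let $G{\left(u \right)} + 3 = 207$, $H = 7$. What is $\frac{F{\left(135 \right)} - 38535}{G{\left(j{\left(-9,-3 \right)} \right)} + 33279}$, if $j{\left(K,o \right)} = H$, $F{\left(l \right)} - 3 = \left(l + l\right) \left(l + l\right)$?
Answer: $\frac{11456}{11161} \approx 1.0264$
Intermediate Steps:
$F{\left(l \right)} = 3 + 4 l^{2}$ ($F{\left(l \right)} = 3 + \left(l + l\right) \left(l + l\right) = 3 + 2 l 2 l = 3 + 4 l^{2}$)
$j{\left(K,o \right)} = 7$
$G{\left(u \right)} = 204$ ($G{\left(u \right)} = -3 + 207 = 204$)
$\frac{F{\left(135 \right)} - 38535}{G{\left(j{\left(-9,-3 \right)} \right)} + 33279} = \frac{\left(3 + 4 \cdot 135^{2}\right) - 38535}{204 + 33279} = \frac{\left(3 + 4 \cdot 18225\right) - 38535}{33483} = \left(\left(3 + 72900\right) - 38535\right) \frac{1}{33483} = \left(72903 - 38535\right) \frac{1}{33483} = 34368 \cdot \frac{1}{33483} = \frac{11456}{11161}$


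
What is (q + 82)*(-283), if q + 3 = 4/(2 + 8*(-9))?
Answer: -781929/35 ≈ -22341.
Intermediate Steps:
q = -107/35 (q = -3 + 4/(2 + 8*(-9)) = -3 + 4/(2 - 72) = -3 + 4/(-70) = -3 + 4*(-1/70) = -3 - 2/35 = -107/35 ≈ -3.0571)
(q + 82)*(-283) = (-107/35 + 82)*(-283) = (2763/35)*(-283) = -781929/35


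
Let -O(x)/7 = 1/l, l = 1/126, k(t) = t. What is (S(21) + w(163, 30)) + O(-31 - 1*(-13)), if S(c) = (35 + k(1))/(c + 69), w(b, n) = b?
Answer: -3593/5 ≈ -718.60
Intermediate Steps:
l = 1/126 ≈ 0.0079365
O(x) = -882 (O(x) = -7/1/126 = -7*126 = -882)
S(c) = 36/(69 + c) (S(c) = (35 + 1)/(c + 69) = 36/(69 + c))
(S(21) + w(163, 30)) + O(-31 - 1*(-13)) = (36/(69 + 21) + 163) - 882 = (36/90 + 163) - 882 = (36*(1/90) + 163) - 882 = (2/5 + 163) - 882 = 817/5 - 882 = -3593/5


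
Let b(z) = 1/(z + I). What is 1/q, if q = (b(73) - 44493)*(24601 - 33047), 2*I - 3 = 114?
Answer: 263/98832195022 ≈ 2.6611e-9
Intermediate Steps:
I = 117/2 (I = 3/2 + (½)*114 = 3/2 + 57 = 117/2 ≈ 58.500)
b(z) = 1/(117/2 + z) (b(z) = 1/(z + 117/2) = 1/(117/2 + z))
q = 98832195022/263 (q = (2/(117 + 2*73) - 44493)*(24601 - 33047) = (2/(117 + 146) - 44493)*(-8446) = (2/263 - 44493)*(-8446) = -11701657/263*(-8446) = 98832195022/263 ≈ 3.7579e+8)
1/q = 1/(98832195022/263) = 263/98832195022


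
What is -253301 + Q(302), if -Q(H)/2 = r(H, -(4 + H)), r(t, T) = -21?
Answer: -253259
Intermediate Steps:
Q(H) = 42 (Q(H) = -2*(-21) = 42)
-253301 + Q(302) = -253301 + 42 = -253259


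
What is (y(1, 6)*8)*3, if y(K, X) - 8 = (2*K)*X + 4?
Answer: 576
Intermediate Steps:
y(K, X) = 12 + 2*K*X (y(K, X) = 8 + ((2*K)*X + 4) = 8 + (2*K*X + 4) = 8 + (4 + 2*K*X) = 12 + 2*K*X)
(y(1, 6)*8)*3 = ((12 + 2*1*6)*8)*3 = ((12 + 12)*8)*3 = (24*8)*3 = 192*3 = 576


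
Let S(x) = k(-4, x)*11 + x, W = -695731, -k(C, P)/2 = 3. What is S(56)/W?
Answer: 10/695731 ≈ 1.4373e-5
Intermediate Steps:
k(C, P) = -6 (k(C, P) = -2*3 = -6)
S(x) = -66 + x (S(x) = -6*11 + x = -66 + x)
S(56)/W = (-66 + 56)/(-695731) = -10*(-1/695731) = 10/695731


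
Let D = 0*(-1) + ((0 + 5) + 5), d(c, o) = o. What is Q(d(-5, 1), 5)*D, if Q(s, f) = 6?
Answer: 60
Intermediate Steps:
D = 10 (D = 0 + (5 + 5) = 0 + 10 = 10)
Q(d(-5, 1), 5)*D = 6*10 = 60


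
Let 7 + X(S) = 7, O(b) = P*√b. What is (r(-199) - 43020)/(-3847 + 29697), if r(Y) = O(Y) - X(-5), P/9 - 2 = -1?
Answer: -4302/2585 + 9*I*√199/25850 ≈ -1.6642 + 0.0049114*I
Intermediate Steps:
P = 9 (P = 18 + 9*(-1) = 18 - 9 = 9)
O(b) = 9*√b
X(S) = 0 (X(S) = -7 + 7 = 0)
r(Y) = 9*√Y (r(Y) = 9*√Y - 1*0 = 9*√Y + 0 = 9*√Y)
(r(-199) - 43020)/(-3847 + 29697) = (9*√(-199) - 43020)/(-3847 + 29697) = (9*(I*√199) - 43020)/25850 = (9*I*√199 - 43020)*(1/25850) = (-43020 + 9*I*√199)*(1/25850) = -4302/2585 + 9*I*√199/25850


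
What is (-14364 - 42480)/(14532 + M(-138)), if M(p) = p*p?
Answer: -4737/2798 ≈ -1.6930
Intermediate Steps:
M(p) = p²
(-14364 - 42480)/(14532 + M(-138)) = (-14364 - 42480)/(14532 + (-138)²) = -56844/(14532 + 19044) = -56844/33576 = -56844*1/33576 = -4737/2798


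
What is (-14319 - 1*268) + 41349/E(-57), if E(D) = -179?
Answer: -14818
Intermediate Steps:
(-14319 - 1*268) + 41349/E(-57) = (-14319 - 1*268) + 41349/(-179) = (-14319 - 268) + 41349*(-1/179) = -14587 - 231 = -14818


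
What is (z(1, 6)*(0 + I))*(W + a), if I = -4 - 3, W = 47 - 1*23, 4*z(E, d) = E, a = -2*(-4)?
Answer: -56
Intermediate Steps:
a = 8
z(E, d) = E/4
W = 24 (W = 47 - 23 = 24)
I = -7
(z(1, 6)*(0 + I))*(W + a) = (((¼)*1)*(0 - 7))*(24 + 8) = ((¼)*(-7))*32 = -7/4*32 = -56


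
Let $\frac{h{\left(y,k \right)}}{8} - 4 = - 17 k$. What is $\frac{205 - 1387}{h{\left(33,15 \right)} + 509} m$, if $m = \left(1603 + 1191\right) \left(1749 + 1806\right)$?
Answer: $\frac{11740415940}{1499} \approx 7.8322 \cdot 10^{6}$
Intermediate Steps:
$h{\left(y,k \right)} = 32 - 136 k$ ($h{\left(y,k \right)} = 32 + 8 \left(- 17 k\right) = 32 - 136 k$)
$m = 9932670$ ($m = 2794 \cdot 3555 = 9932670$)
$\frac{205 - 1387}{h{\left(33,15 \right)} + 509} m = \frac{205 - 1387}{\left(32 - 2040\right) + 509} \cdot 9932670 = - \frac{1182}{\left(32 - 2040\right) + 509} \cdot 9932670 = - \frac{1182}{-2008 + 509} \cdot 9932670 = - \frac{1182}{-1499} \cdot 9932670 = \left(-1182\right) \left(- \frac{1}{1499}\right) 9932670 = \frac{1182}{1499} \cdot 9932670 = \frac{11740415940}{1499}$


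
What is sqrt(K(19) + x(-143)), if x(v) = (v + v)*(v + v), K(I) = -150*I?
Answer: sqrt(78946) ≈ 280.97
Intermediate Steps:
x(v) = 4*v**2 (x(v) = (2*v)*(2*v) = 4*v**2)
sqrt(K(19) + x(-143)) = sqrt(-150*19 + 4*(-143)**2) = sqrt(-2850 + 4*20449) = sqrt(-2850 + 81796) = sqrt(78946)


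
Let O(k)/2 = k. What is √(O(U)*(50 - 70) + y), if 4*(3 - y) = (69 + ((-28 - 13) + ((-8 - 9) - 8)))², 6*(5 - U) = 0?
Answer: I*√797/2 ≈ 14.116*I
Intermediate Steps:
U = 5 (U = 5 - ⅙*0 = 5 + 0 = 5)
O(k) = 2*k
y = ¾ (y = 3 - (69 + ((-28 - 13) + ((-8 - 9) - 8)))²/4 = 3 - (69 + (-41 + (-17 - 8)))²/4 = 3 - (69 + (-41 - 25))²/4 = 3 - (69 - 66)²/4 = 3 - ¼*3² = 3 - ¼*9 = 3 - 9/4 = ¾ ≈ 0.75000)
√(O(U)*(50 - 70) + y) = √((2*5)*(50 - 70) + ¾) = √(10*(-20) + ¾) = √(-200 + ¾) = √(-797/4) = I*√797/2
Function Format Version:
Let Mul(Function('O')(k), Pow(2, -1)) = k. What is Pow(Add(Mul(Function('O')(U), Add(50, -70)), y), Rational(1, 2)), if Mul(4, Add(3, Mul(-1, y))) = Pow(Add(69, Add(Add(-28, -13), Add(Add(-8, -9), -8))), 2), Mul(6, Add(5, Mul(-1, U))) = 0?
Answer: Mul(Rational(1, 2), I, Pow(797, Rational(1, 2))) ≈ Mul(14.116, I)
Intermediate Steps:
U = 5 (U = Add(5, Mul(Rational(-1, 6), 0)) = Add(5, 0) = 5)
Function('O')(k) = Mul(2, k)
y = Rational(3, 4) (y = Add(3, Mul(Rational(-1, 4), Pow(Add(69, Add(Add(-28, -13), Add(Add(-8, -9), -8))), 2))) = Add(3, Mul(Rational(-1, 4), Pow(Add(69, Add(-41, Add(-17, -8))), 2))) = Add(3, Mul(Rational(-1, 4), Pow(Add(69, Add(-41, -25)), 2))) = Add(3, Mul(Rational(-1, 4), Pow(Add(69, -66), 2))) = Add(3, Mul(Rational(-1, 4), Pow(3, 2))) = Add(3, Mul(Rational(-1, 4), 9)) = Add(3, Rational(-9, 4)) = Rational(3, 4) ≈ 0.75000)
Pow(Add(Mul(Function('O')(U), Add(50, -70)), y), Rational(1, 2)) = Pow(Add(Mul(Mul(2, 5), Add(50, -70)), Rational(3, 4)), Rational(1, 2)) = Pow(Add(Mul(10, -20), Rational(3, 4)), Rational(1, 2)) = Pow(Add(-200, Rational(3, 4)), Rational(1, 2)) = Pow(Rational(-797, 4), Rational(1, 2)) = Mul(Rational(1, 2), I, Pow(797, Rational(1, 2)))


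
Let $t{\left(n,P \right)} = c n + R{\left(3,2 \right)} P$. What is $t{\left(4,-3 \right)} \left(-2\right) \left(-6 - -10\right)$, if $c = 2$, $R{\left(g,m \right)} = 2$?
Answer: $-16$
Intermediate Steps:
$t{\left(n,P \right)} = 2 P + 2 n$ ($t{\left(n,P \right)} = 2 n + 2 P = 2 P + 2 n$)
$t{\left(4,-3 \right)} \left(-2\right) \left(-6 - -10\right) = \left(2 \left(-3\right) + 2 \cdot 4\right) \left(-2\right) \left(-6 - -10\right) = \left(-6 + 8\right) \left(-2\right) \left(-6 + 10\right) = 2 \left(-2\right) 4 = \left(-4\right) 4 = -16$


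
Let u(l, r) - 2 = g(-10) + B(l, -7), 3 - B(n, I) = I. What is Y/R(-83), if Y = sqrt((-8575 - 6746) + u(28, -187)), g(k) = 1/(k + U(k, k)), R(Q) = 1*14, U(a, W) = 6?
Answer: I*sqrt(61237)/28 ≈ 8.8379*I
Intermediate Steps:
B(n, I) = 3 - I
R(Q) = 14
g(k) = 1/(6 + k) (g(k) = 1/(k + 6) = 1/(6 + k))
u(l, r) = 47/4 (u(l, r) = 2 + (1/(6 - 10) + (3 - 1*(-7))) = 2 + (1/(-4) + (3 + 7)) = 2 + (-1/4 + 10) = 2 + 39/4 = 47/4)
Y = I*sqrt(61237)/2 (Y = sqrt((-8575 - 6746) + 47/4) = sqrt(-15321 + 47/4) = sqrt(-61237/4) = I*sqrt(61237)/2 ≈ 123.73*I)
Y/R(-83) = (I*sqrt(61237)/2)/14 = (I*sqrt(61237)/2)*(1/14) = I*sqrt(61237)/28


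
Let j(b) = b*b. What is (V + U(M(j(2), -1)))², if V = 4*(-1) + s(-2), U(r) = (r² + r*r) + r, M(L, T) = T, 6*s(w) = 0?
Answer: 9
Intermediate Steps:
s(w) = 0 (s(w) = (⅙)*0 = 0)
j(b) = b²
U(r) = r + 2*r² (U(r) = (r² + r²) + r = 2*r² + r = r + 2*r²)
V = -4 (V = 4*(-1) + 0 = -4 + 0 = -4)
(V + U(M(j(2), -1)))² = (-4 - (1 + 2*(-1)))² = (-4 - (1 - 2))² = (-4 - 1*(-1))² = (-4 + 1)² = (-3)² = 9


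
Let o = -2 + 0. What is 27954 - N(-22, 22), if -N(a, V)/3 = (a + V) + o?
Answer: 27948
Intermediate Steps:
o = -2
N(a, V) = 6 - 3*V - 3*a (N(a, V) = -3*((a + V) - 2) = -3*((V + a) - 2) = -3*(-2 + V + a) = 6 - 3*V - 3*a)
27954 - N(-22, 22) = 27954 - (6 - 3*22 - 3*(-22)) = 27954 - (6 - 66 + 66) = 27954 - 1*6 = 27954 - 6 = 27948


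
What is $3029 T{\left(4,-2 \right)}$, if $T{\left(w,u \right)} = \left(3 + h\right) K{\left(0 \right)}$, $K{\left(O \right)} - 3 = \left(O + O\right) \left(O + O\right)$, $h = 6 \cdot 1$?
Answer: $81783$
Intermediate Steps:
$h = 6$
$K{\left(O \right)} = 3 + 4 O^{2}$ ($K{\left(O \right)} = 3 + \left(O + O\right) \left(O + O\right) = 3 + 2 O 2 O = 3 + 4 O^{2}$)
$T{\left(w,u \right)} = 27$ ($T{\left(w,u \right)} = \left(3 + 6\right) \left(3 + 4 \cdot 0^{2}\right) = 9 \left(3 + 4 \cdot 0\right) = 9 \left(3 + 0\right) = 9 \cdot 3 = 27$)
$3029 T{\left(4,-2 \right)} = 3029 \cdot 27 = 81783$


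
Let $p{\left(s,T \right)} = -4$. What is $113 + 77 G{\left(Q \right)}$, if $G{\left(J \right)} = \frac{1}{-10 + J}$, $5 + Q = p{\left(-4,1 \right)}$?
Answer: $\frac{2070}{19} \approx 108.95$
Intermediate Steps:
$Q = -9$ ($Q = -5 - 4 = -9$)
$113 + 77 G{\left(Q \right)} = 113 + \frac{77}{-10 - 9} = 113 + \frac{77}{-19} = 113 + 77 \left(- \frac{1}{19}\right) = 113 - \frac{77}{19} = \frac{2070}{19}$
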